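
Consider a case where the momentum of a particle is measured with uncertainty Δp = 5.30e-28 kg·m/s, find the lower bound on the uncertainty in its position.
99.488 nm

Using the Heisenberg uncertainty principle:
ΔxΔp ≥ ℏ/2

The minimum uncertainty in position is:
Δx_min = ℏ/(2Δp)
Δx_min = (1.055e-34 J·s) / (2 × 5.300e-28 kg·m/s)
Δx_min = 9.949e-08 m = 99.488 nm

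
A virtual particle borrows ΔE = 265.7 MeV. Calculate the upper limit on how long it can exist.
1.239 ys

Using the energy-time uncertainty principle:
ΔEΔt ≥ ℏ/2

For a virtual particle borrowing energy ΔE, the maximum lifetime is:
Δt_max = ℏ/(2ΔE)

Converting energy:
ΔE = 265.7 MeV = 4.257e-11 J

Δt_max = (1.055e-34 J·s) / (2 × 4.257e-11 J)
Δt_max = 1.239e-24 s = 1.239 ys

Virtual particles with higher borrowed energy exist for shorter times.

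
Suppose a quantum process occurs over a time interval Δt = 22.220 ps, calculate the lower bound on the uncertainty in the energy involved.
14.811 μeV

Using the energy-time uncertainty principle:
ΔEΔt ≥ ℏ/2

The minimum uncertainty in energy is:
ΔE_min = ℏ/(2Δt)
ΔE_min = (1.055e-34 J·s) / (2 × 2.222e-11 s)
ΔE_min = 2.373e-24 J = 14.811 μeV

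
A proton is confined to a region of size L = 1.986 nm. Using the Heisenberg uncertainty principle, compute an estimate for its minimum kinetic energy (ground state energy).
1.315 μeV

Using the uncertainty principle to estimate ground state energy:

1. The position uncertainty is approximately the confinement size:
   Δx ≈ L = 1.986e-09 m

2. From ΔxΔp ≥ ℏ/2, the minimum momentum uncertainty is:
   Δp ≈ ℏ/(2L) = 2.655e-26 kg·m/s

3. The kinetic energy is approximately:
   KE ≈ (Δp)²/(2m) = (2.655e-26)²/(2 × 1.673e-27 kg)
   KE ≈ 2.107e-25 J = 1.315 μeV

This is an order-of-magnitude estimate of the ground state energy.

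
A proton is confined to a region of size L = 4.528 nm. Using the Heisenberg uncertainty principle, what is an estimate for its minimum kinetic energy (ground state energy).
253.012 neV

Using the uncertainty principle to estimate ground state energy:

1. The position uncertainty is approximately the confinement size:
   Δx ≈ L = 4.528e-09 m

2. From ΔxΔp ≥ ℏ/2, the minimum momentum uncertainty is:
   Δp ≈ ℏ/(2L) = 1.165e-26 kg·m/s

3. The kinetic energy is approximately:
   KE ≈ (Δp)²/(2m) = (1.165e-26)²/(2 × 1.673e-27 kg)
   KE ≈ 4.054e-26 J = 253.012 neV

This is an order-of-magnitude estimate of the ground state energy.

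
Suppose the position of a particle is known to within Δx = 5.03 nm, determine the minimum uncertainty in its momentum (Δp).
1.048 × 10^-26 kg·m/s

Using the Heisenberg uncertainty principle:
ΔxΔp ≥ ℏ/2

The minimum uncertainty in momentum is:
Δp_min = ℏ/(2Δx)
Δp_min = (1.055e-34 J·s) / (2 × 5.030e-09 m)
Δp_min = 1.048e-26 kg·m/s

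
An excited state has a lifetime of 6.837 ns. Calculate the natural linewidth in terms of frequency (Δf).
11.639 MHz

Using the energy-time uncertainty principle and E = hf:
ΔEΔt ≥ ℏ/2
hΔf·Δt ≥ ℏ/2

The minimum frequency uncertainty is:
Δf = ℏ/(2hτ) = 1/(4πτ)
Δf = 1/(4π × 6.837e-09 s)
Δf = 1.164e+07 Hz = 11.639 MHz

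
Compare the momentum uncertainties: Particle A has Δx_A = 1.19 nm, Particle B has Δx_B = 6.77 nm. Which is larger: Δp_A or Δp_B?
Particle A has the larger minimum momentum uncertainty, by a factor of 5.69.

For each particle, the minimum momentum uncertainty is Δp_min = ℏ/(2Δx):

Particle A: Δp_A = ℏ/(2×1.190e-09 m) = 4.431e-26 kg·m/s
Particle B: Δp_B = ℏ/(2×6.770e-09 m) = 7.789e-27 kg·m/s

Ratio: Δp_A/Δp_B = 5.69

Since Δp_min ∝ 1/Δx, the particle with smaller position uncertainty (A) has larger momentum uncertainty.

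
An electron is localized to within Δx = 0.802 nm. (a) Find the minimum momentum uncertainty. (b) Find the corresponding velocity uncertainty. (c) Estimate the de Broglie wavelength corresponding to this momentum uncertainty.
(a) Δp_min = 6.575 × 10^-26 kg·m/s
(b) Δv_min = 72.174 km/s
(c) λ_dB = 10.078 nm

Step-by-step:

(a) From the uncertainty principle:
Δp_min = ℏ/(2Δx) = (1.055e-34 J·s)/(2 × 8.020e-10 m) = 6.575e-26 kg·m/s

(b) The velocity uncertainty:
Δv = Δp/m = (6.575e-26 kg·m/s)/(9.109e-31 kg) = 7.217e+04 m/s = 72.174 km/s

(c) The de Broglie wavelength for this momentum:
λ = h/p = (6.626e-34 J·s)/(6.575e-26 kg·m/s) = 1.008e-08 m = 10.078 nm

Note: The de Broglie wavelength is comparable to the localization size, as expected from wave-particle duality.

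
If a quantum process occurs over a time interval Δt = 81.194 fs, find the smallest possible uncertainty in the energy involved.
4.053 meV

Using the energy-time uncertainty principle:
ΔEΔt ≥ ℏ/2

The minimum uncertainty in energy is:
ΔE_min = ℏ/(2Δt)
ΔE_min = (1.055e-34 J·s) / (2 × 8.119e-14 s)
ΔE_min = 6.494e-22 J = 4.053 meV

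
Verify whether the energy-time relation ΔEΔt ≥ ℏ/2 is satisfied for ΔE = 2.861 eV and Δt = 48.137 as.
No, it violates the uncertainty relation.

Calculate the product ΔEΔt:
ΔE = 2.861 eV = 4.584e-19 J
ΔEΔt = (4.584e-19 J) × (4.814e-17 s)
ΔEΔt = 2.207e-35 J·s

Compare to the minimum allowed value ℏ/2:
ℏ/2 = 5.273e-35 J·s

Since ΔEΔt = 2.207e-35 J·s < 5.273e-35 J·s = ℏ/2,
this violates the uncertainty relation.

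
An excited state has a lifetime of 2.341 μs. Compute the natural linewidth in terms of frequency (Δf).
33.993 kHz

Using the energy-time uncertainty principle and E = hf:
ΔEΔt ≥ ℏ/2
hΔf·Δt ≥ ℏ/2

The minimum frequency uncertainty is:
Δf = ℏ/(2hτ) = 1/(4πτ)
Δf = 1/(4π × 2.341e-06 s)
Δf = 3.399e+04 Hz = 33.993 kHz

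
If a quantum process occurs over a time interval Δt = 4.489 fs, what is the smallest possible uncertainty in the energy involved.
73.314 meV

Using the energy-time uncertainty principle:
ΔEΔt ≥ ℏ/2

The minimum uncertainty in energy is:
ΔE_min = ℏ/(2Δt)
ΔE_min = (1.055e-34 J·s) / (2 × 4.489e-15 s)
ΔE_min = 1.175e-20 J = 73.314 meV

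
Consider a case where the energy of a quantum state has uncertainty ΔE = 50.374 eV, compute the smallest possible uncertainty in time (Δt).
6.533 as

Using the energy-time uncertainty principle:
ΔEΔt ≥ ℏ/2

The minimum uncertainty in time is:
Δt_min = ℏ/(2ΔE)
Δt_min = (1.055e-34 J·s) / (2 × 8.071e-18 J)
Δt_min = 6.533e-18 s = 6.533 as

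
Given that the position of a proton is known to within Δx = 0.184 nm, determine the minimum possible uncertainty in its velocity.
171.329 m/s

Using the Heisenberg uncertainty principle and Δp = mΔv:
ΔxΔp ≥ ℏ/2
Δx(mΔv) ≥ ℏ/2

The minimum uncertainty in velocity is:
Δv_min = ℏ/(2mΔx)
Δv_min = (1.055e-34 J·s) / (2 × 1.673e-27 kg × 1.840e-10 m)
Δv_min = 1.713e+02 m/s = 171.329 m/s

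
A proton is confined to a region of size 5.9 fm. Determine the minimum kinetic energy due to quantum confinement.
149.022 keV

Using the uncertainty principle:

1. Position uncertainty: Δx ≈ 5.900e-15 m
2. Minimum momentum uncertainty: Δp = ℏ/(2Δx) = 8.937e-21 kg·m/s
3. Minimum kinetic energy:
   KE = (Δp)²/(2m) = (8.937e-21)²/(2 × 1.673e-27 kg)
   KE = 2.388e-14 J = 149.022 keV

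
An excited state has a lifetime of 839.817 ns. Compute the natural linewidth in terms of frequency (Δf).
94.756 kHz

Using the energy-time uncertainty principle and E = hf:
ΔEΔt ≥ ℏ/2
hΔf·Δt ≥ ℏ/2

The minimum frequency uncertainty is:
Δf = ℏ/(2hτ) = 1/(4πτ)
Δf = 1/(4π × 8.398e-07 s)
Δf = 9.476e+04 Hz = 94.756 kHz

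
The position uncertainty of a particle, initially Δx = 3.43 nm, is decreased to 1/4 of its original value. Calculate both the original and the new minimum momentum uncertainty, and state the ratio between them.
Original Δp_min = 1.537 × 10^-26 kg·m/s; new Δp'_min = 6.149 × 10^-26 kg·m/s; ratio Δp'_min/Δp_min = 4.

From the uncertainty principle ΔxΔp ≥ ℏ/2, the minimum momentum uncertainty is Δp_min = ℏ/(2Δx).

Original (Δx = 3.43 nm = 3.430e-09 m):
Δp_min = (1.055e-34 J·s)/(2 × 3.430e-09 m) = 1.537e-26 kg·m/s

When Δx → (1/4)Δx:
Δp'_min = ℏ/(2 × (1/4)Δx) = 4 × ℏ/(2Δx) = 4 × Δp_min
Δp'_min = 4 × 1.537e-26 kg·m/s = 6.149e-26 kg·m/s

Since Δp_min ∝ 1/Δx, when Δx is decreased to 1/4 of its original value, Δp_min increases to 4 times its original value.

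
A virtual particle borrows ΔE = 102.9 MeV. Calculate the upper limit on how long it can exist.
3.198 ys

Using the energy-time uncertainty principle:
ΔEΔt ≥ ℏ/2

For a virtual particle borrowing energy ΔE, the maximum lifetime is:
Δt_max = ℏ/(2ΔE)

Converting energy:
ΔE = 102.9 MeV = 1.649e-11 J

Δt_max = (1.055e-34 J·s) / (2 × 1.649e-11 J)
Δt_max = 3.198e-24 s = 3.198 ys

Virtual particles with higher borrowed energy exist for shorter times.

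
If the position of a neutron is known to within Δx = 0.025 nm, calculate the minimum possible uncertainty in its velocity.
1.259 km/s

Using the Heisenberg uncertainty principle and Δp = mΔv:
ΔxΔp ≥ ℏ/2
Δx(mΔv) ≥ ℏ/2

The minimum uncertainty in velocity is:
Δv_min = ℏ/(2mΔx)
Δv_min = (1.055e-34 J·s) / (2 × 1.675e-27 kg × 2.500e-11 m)
Δv_min = 1.259e+03 m/s = 1.259 km/s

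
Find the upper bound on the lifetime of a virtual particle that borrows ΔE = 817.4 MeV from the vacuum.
4.026 × 10^-25 s

Using the energy-time uncertainty principle:
ΔEΔt ≥ ℏ/2

For a virtual particle borrowing energy ΔE, the maximum lifetime is:
Δt_max = ℏ/(2ΔE)

Converting energy:
ΔE = 817.4 MeV = 1.310e-10 J

Δt_max = (1.055e-34 J·s) / (2 × 1.310e-10 J)
Δt_max = 4.026e-25 s = 4.026 × 10^-25 s

Virtual particles with higher borrowed energy exist for shorter times.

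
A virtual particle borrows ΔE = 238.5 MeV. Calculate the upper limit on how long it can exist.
1.380 ys

Using the energy-time uncertainty principle:
ΔEΔt ≥ ℏ/2

For a virtual particle borrowing energy ΔE, the maximum lifetime is:
Δt_max = ℏ/(2ΔE)

Converting energy:
ΔE = 238.5 MeV = 3.821e-11 J

Δt_max = (1.055e-34 J·s) / (2 × 3.821e-11 J)
Δt_max = 1.380e-24 s = 1.380 ys

Virtual particles with higher borrowed energy exist for shorter times.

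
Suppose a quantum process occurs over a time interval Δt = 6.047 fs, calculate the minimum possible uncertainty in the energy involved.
54.425 meV

Using the energy-time uncertainty principle:
ΔEΔt ≥ ℏ/2

The minimum uncertainty in energy is:
ΔE_min = ℏ/(2Δt)
ΔE_min = (1.055e-34 J·s) / (2 × 6.047e-15 s)
ΔE_min = 8.720e-21 J = 54.425 meV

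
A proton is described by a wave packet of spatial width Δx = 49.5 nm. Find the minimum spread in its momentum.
1.065 × 10^-27 kg·m/s

For a wave packet, the spatial width Δx and momentum spread Δp are related by the uncertainty principle:
ΔxΔp ≥ ℏ/2

The minimum momentum spread is:
Δp_min = ℏ/(2Δx)
Δp_min = (1.055e-34 J·s) / (2 × 4.950e-08 m)
Δp_min = 1.065e-27 kg·m/s

A wave packet cannot have both a well-defined position and well-defined momentum.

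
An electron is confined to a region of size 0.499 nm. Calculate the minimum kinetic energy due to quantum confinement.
38.253 meV

Using the uncertainty principle:

1. Position uncertainty: Δx ≈ 4.990e-10 m
2. Minimum momentum uncertainty: Δp = ℏ/(2Δx) = 1.057e-25 kg·m/s
3. Minimum kinetic energy:
   KE = (Δp)²/(2m) = (1.057e-25)²/(2 × 9.109e-31 kg)
   KE = 6.129e-21 J = 38.253 meV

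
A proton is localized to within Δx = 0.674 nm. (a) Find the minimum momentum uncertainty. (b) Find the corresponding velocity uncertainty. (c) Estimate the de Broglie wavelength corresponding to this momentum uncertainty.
(a) Δp_min = 7.823 × 10^-26 kg·m/s
(b) Δv_min = 46.772 m/s
(c) λ_dB = 8.470 nm

Step-by-step:

(a) From the uncertainty principle:
Δp_min = ℏ/(2Δx) = (1.055e-34 J·s)/(2 × 6.740e-10 m) = 7.823e-26 kg·m/s

(b) The velocity uncertainty:
Δv = Δp/m = (7.823e-26 kg·m/s)/(1.673e-27 kg) = 4.677e+01 m/s = 46.772 m/s

(c) The de Broglie wavelength for this momentum:
λ = h/p = (6.626e-34 J·s)/(7.823e-26 kg·m/s) = 8.470e-09 m = 8.470 nm

Note: The de Broglie wavelength is comparable to the localization size, as expected from wave-particle duality.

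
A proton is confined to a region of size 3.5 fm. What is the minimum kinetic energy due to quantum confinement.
423.466 keV

Using the uncertainty principle:

1. Position uncertainty: Δx ≈ 3.500e-15 m
2. Minimum momentum uncertainty: Δp = ℏ/(2Δx) = 1.507e-20 kg·m/s
3. Minimum kinetic energy:
   KE = (Δp)²/(2m) = (1.507e-20)²/(2 × 1.673e-27 kg)
   KE = 6.785e-14 J = 423.466 keV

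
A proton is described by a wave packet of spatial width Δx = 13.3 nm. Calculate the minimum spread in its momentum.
3.965 × 10^-27 kg·m/s

For a wave packet, the spatial width Δx and momentum spread Δp are related by the uncertainty principle:
ΔxΔp ≥ ℏ/2

The minimum momentum spread is:
Δp_min = ℏ/(2Δx)
Δp_min = (1.055e-34 J·s) / (2 × 1.330e-08 m)
Δp_min = 3.965e-27 kg·m/s

A wave packet cannot have both a well-defined position and well-defined momentum.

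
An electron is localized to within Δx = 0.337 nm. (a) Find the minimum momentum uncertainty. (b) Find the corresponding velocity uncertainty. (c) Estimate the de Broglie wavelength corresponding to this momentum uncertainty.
(a) Δp_min = 1.565 × 10^-25 kg·m/s
(b) Δv_min = 171.762 km/s
(c) λ_dB = 4.235 nm

Step-by-step:

(a) From the uncertainty principle:
Δp_min = ℏ/(2Δx) = (1.055e-34 J·s)/(2 × 3.370e-10 m) = 1.565e-25 kg·m/s

(b) The velocity uncertainty:
Δv = Δp/m = (1.565e-25 kg·m/s)/(9.109e-31 kg) = 1.718e+05 m/s = 171.762 km/s

(c) The de Broglie wavelength for this momentum:
λ = h/p = (6.626e-34 J·s)/(1.565e-25 kg·m/s) = 4.235e-09 m = 4.235 nm

Note: The de Broglie wavelength is comparable to the localization size, as expected from wave-particle duality.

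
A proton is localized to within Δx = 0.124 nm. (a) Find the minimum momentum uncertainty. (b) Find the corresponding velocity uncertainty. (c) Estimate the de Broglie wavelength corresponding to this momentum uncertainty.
(a) Δp_min = 4.252 × 10^-25 kg·m/s
(b) Δv_min = 254.230 m/s
(c) λ_dB = 1.558 nm

Step-by-step:

(a) From the uncertainty principle:
Δp_min = ℏ/(2Δx) = (1.055e-34 J·s)/(2 × 1.240e-10 m) = 4.252e-25 kg·m/s

(b) The velocity uncertainty:
Δv = Δp/m = (4.252e-25 kg·m/s)/(1.673e-27 kg) = 2.542e+02 m/s = 254.230 m/s

(c) The de Broglie wavelength for this momentum:
λ = h/p = (6.626e-34 J·s)/(4.252e-25 kg·m/s) = 1.558e-09 m = 1.558 nm

Note: The de Broglie wavelength is comparable to the localization size, as expected from wave-particle duality.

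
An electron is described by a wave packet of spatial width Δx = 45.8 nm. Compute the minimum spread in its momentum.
1.151 × 10^-27 kg·m/s

For a wave packet, the spatial width Δx and momentum spread Δp are related by the uncertainty principle:
ΔxΔp ≥ ℏ/2

The minimum momentum spread is:
Δp_min = ℏ/(2Δx)
Δp_min = (1.055e-34 J·s) / (2 × 4.580e-08 m)
Δp_min = 1.151e-27 kg·m/s

A wave packet cannot have both a well-defined position and well-defined momentum.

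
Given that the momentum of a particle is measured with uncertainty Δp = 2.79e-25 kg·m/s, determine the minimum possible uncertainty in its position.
188.991 pm

Using the Heisenberg uncertainty principle:
ΔxΔp ≥ ℏ/2

The minimum uncertainty in position is:
Δx_min = ℏ/(2Δp)
Δx_min = (1.055e-34 J·s) / (2 × 2.790e-25 kg·m/s)
Δx_min = 1.890e-10 m = 188.991 pm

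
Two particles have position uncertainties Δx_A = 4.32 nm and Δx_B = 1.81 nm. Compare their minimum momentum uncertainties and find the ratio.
Particle B has the larger minimum momentum uncertainty, by a factor of 2.39.

For each particle, the minimum momentum uncertainty is Δp_min = ℏ/(2Δx):

Particle A: Δp_A = ℏ/(2×4.320e-09 m) = 1.221e-26 kg·m/s
Particle B: Δp_B = ℏ/(2×1.810e-09 m) = 2.913e-26 kg·m/s

Ratio: Δp_B/Δp_A = 2.39

Since Δp_min ∝ 1/Δx, the particle with smaller position uncertainty (B) has larger momentum uncertainty.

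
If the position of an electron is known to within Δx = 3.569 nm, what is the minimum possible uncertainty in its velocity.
16.218 km/s

Using the Heisenberg uncertainty principle and Δp = mΔv:
ΔxΔp ≥ ℏ/2
Δx(mΔv) ≥ ℏ/2

The minimum uncertainty in velocity is:
Δv_min = ℏ/(2mΔx)
Δv_min = (1.055e-34 J·s) / (2 × 9.109e-31 kg × 3.569e-09 m)
Δv_min = 1.622e+04 m/s = 16.218 km/s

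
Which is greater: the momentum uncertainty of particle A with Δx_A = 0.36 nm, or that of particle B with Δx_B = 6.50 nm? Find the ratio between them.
Particle A has the larger minimum momentum uncertainty, by a factor of 18.06.

For each particle, the minimum momentum uncertainty is Δp_min = ℏ/(2Δx):

Particle A: Δp_A = ℏ/(2×3.600e-10 m) = 1.465e-25 kg·m/s
Particle B: Δp_B = ℏ/(2×6.500e-09 m) = 8.112e-27 kg·m/s

Ratio: Δp_A/Δp_B = 18.06

Since Δp_min ∝ 1/Δx, the particle with smaller position uncertainty (A) has larger momentum uncertainty.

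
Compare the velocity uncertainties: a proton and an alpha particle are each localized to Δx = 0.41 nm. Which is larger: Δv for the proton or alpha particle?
The proton has the larger minimum velocity uncertainty, by a ratio of 4.0.

For both particles, Δp_min = ℏ/(2Δx) = 1.286e-25 kg·m/s (same for both).

The velocity uncertainty is Δv = Δp/m:
- proton: Δv = 1.286e-25 / 1.673e-27 = 7.689e+01 m/s = 76.889 m/s
- alpha particle: Δv = 1.286e-25 / 6.645e-27 = 1.935e+01 m/s = 19.355 m/s

Ratio: 7.689e+01 / 1.935e+01 = 4.0

The lighter particle has larger velocity uncertainty because Δv ∝ 1/m.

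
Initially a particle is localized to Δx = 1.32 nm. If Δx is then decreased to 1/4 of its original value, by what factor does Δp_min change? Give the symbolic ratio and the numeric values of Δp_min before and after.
Original Δp_min = 3.995 × 10^-26 kg·m/s; new Δp'_min = 1.598 × 10^-25 kg·m/s; ratio Δp'_min/Δp_min = 4.

From the uncertainty principle ΔxΔp ≥ ℏ/2, the minimum momentum uncertainty is Δp_min = ℏ/(2Δx).

Original (Δx = 1.32 nm = 1.320e-09 m):
Δp_min = (1.055e-34 J·s)/(2 × 1.320e-09 m) = 3.995e-26 kg·m/s

When Δx → (1/4)Δx:
Δp'_min = ℏ/(2 × (1/4)Δx) = 4 × ℏ/(2Δx) = 4 × Δp_min
Δp'_min = 4 × 3.995e-26 kg·m/s = 1.598e-25 kg·m/s

Since Δp_min ∝ 1/Δx, when Δx is decreased to 1/4 of its original value, Δp_min increases to 4 times its original value.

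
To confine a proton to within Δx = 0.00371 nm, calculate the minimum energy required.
376.883 meV

Localizing a particle requires giving it sufficient momentum uncertainty:

1. From uncertainty principle: Δp ≥ ℏ/(2Δx)
   Δp_min = (1.055e-34 J·s) / (2 × 3.710e-12 m)
   Δp_min = 1.421e-23 kg·m/s

2. This momentum uncertainty corresponds to kinetic energy:
   KE ≈ (Δp)²/(2m) = (1.421e-23)²/(2 × 1.673e-27 kg)
   KE = 6.038e-20 J = 376.883 meV

Tighter localization requires more energy.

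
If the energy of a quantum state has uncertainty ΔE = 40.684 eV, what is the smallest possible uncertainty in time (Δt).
8.089 as

Using the energy-time uncertainty principle:
ΔEΔt ≥ ℏ/2

The minimum uncertainty in time is:
Δt_min = ℏ/(2ΔE)
Δt_min = (1.055e-34 J·s) / (2 × 6.518e-18 J)
Δt_min = 8.089e-18 s = 8.089 as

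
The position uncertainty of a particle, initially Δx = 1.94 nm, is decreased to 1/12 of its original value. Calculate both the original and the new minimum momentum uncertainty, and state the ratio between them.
Original Δp_min = 2.718 × 10^-26 kg·m/s; new Δp'_min = 3.262 × 10^-25 kg·m/s; ratio Δp'_min/Δp_min = 12.

From the uncertainty principle ΔxΔp ≥ ℏ/2, the minimum momentum uncertainty is Δp_min = ℏ/(2Δx).

Original (Δx = 1.94 nm = 1.940e-09 m):
Δp_min = (1.055e-34 J·s)/(2 × 1.940e-09 m) = 2.718e-26 kg·m/s

When Δx → (1/12)Δx:
Δp'_min = ℏ/(2 × (1/12)Δx) = 12 × ℏ/(2Δx) = 12 × Δp_min
Δp'_min = 12 × 2.718e-26 kg·m/s = 3.262e-25 kg·m/s

Since Δp_min ∝ 1/Δx, when Δx is decreased to 1/12 of its original value, Δp_min increases to 12 times its original value.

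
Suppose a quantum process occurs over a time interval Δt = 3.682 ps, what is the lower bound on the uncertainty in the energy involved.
89.382 μeV

Using the energy-time uncertainty principle:
ΔEΔt ≥ ℏ/2

The minimum uncertainty in energy is:
ΔE_min = ℏ/(2Δt)
ΔE_min = (1.055e-34 J·s) / (2 × 3.682e-12 s)
ΔE_min = 1.432e-23 J = 89.382 μeV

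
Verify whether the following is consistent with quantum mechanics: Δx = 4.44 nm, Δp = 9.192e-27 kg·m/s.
No, it violates the uncertainty principle (impossible measurement).

Calculate the product ΔxΔp:
ΔxΔp = (4.440e-09 m) × (9.192e-27 kg·m/s)
ΔxΔp = 4.081e-35 J·s

Compare to the minimum allowed value ℏ/2:
ℏ/2 = 5.273e-35 J·s

Since ΔxΔp = 4.081e-35 J·s < 5.273e-35 J·s = ℏ/2,
the measurement violates the uncertainty principle.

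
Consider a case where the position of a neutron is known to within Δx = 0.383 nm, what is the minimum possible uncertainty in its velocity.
82.196 m/s

Using the Heisenberg uncertainty principle and Δp = mΔv:
ΔxΔp ≥ ℏ/2
Δx(mΔv) ≥ ℏ/2

The minimum uncertainty in velocity is:
Δv_min = ℏ/(2mΔx)
Δv_min = (1.055e-34 J·s) / (2 × 1.675e-27 kg × 3.830e-10 m)
Δv_min = 8.220e+01 m/s = 82.196 m/s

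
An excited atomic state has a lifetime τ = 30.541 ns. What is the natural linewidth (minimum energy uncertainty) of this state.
10.776 neV

Using the energy-time uncertainty principle:
ΔEΔt ≥ ℏ/2

The lifetime τ represents the time uncertainty Δt.
The natural linewidth (minimum energy uncertainty) is:

ΔE = ℏ/(2τ)
ΔE = (1.055e-34 J·s) / (2 × 3.054e-08 s)
ΔE = 1.726e-27 J = 10.776 neV

This natural linewidth limits the precision of spectroscopic measurements.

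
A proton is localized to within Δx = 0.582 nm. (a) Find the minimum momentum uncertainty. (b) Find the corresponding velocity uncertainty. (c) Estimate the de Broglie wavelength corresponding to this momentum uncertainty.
(a) Δp_min = 9.060 × 10^-26 kg·m/s
(b) Δv_min = 54.166 m/s
(c) λ_dB = 7.314 nm

Step-by-step:

(a) From the uncertainty principle:
Δp_min = ℏ/(2Δx) = (1.055e-34 J·s)/(2 × 5.820e-10 m) = 9.060e-26 kg·m/s

(b) The velocity uncertainty:
Δv = Δp/m = (9.060e-26 kg·m/s)/(1.673e-27 kg) = 5.417e+01 m/s = 54.166 m/s

(c) The de Broglie wavelength for this momentum:
λ = h/p = (6.626e-34 J·s)/(9.060e-26 kg·m/s) = 7.314e-09 m = 7.314 nm

Note: The de Broglie wavelength is comparable to the localization size, as expected from wave-particle duality.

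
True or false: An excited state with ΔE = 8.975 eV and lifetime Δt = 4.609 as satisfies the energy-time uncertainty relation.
No, it violates the uncertainty relation.

Calculate the product ΔEΔt:
ΔE = 8.975 eV = 1.438e-18 J
ΔEΔt = (1.438e-18 J) × (4.609e-18 s)
ΔEΔt = 6.628e-36 J·s

Compare to the minimum allowed value ℏ/2:
ℏ/2 = 5.273e-35 J·s

Since ΔEΔt = 6.628e-36 J·s < 5.273e-35 J·s = ℏ/2,
this violates the uncertainty relation.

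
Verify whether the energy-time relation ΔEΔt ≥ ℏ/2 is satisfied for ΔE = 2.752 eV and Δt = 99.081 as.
No, it violates the uncertainty relation.

Calculate the product ΔEΔt:
ΔE = 2.752 eV = 4.409e-19 J
ΔEΔt = (4.409e-19 J) × (9.908e-17 s)
ΔEΔt = 4.369e-35 J·s

Compare to the minimum allowed value ℏ/2:
ℏ/2 = 5.273e-35 J·s

Since ΔEΔt = 4.369e-35 J·s < 5.273e-35 J·s = ℏ/2,
this violates the uncertainty relation.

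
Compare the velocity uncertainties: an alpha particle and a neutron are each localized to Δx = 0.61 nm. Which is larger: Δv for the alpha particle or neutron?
The neutron has the larger minimum velocity uncertainty, by a ratio of 4.0.

For both particles, Δp_min = ℏ/(2Δx) = 8.644e-26 kg·m/s (same for both).

The velocity uncertainty is Δv = Δp/m:
- alpha particle: Δv = 8.644e-26 / 6.645e-27 = 1.301e+01 m/s = 13.009 m/s
- neutron: Δv = 8.644e-26 / 1.675e-27 = 5.161e+01 m/s = 51.608 m/s

Ratio: 5.161e+01 / 1.301e+01 = 4.0

The lighter particle has larger velocity uncertainty because Δv ∝ 1/m.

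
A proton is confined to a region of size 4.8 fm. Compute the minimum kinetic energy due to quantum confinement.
225.150 keV

Using the uncertainty principle:

1. Position uncertainty: Δx ≈ 4.800e-15 m
2. Minimum momentum uncertainty: Δp = ℏ/(2Δx) = 1.099e-20 kg·m/s
3. Minimum kinetic energy:
   KE = (Δp)²/(2m) = (1.099e-20)²/(2 × 1.673e-27 kg)
   KE = 3.607e-14 J = 225.150 keV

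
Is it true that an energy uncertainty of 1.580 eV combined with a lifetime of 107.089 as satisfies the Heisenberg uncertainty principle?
No, it violates the uncertainty relation.

Calculate the product ΔEΔt:
ΔE = 1.580 eV = 2.531e-19 J
ΔEΔt = (2.531e-19 J) × (1.071e-16 s)
ΔEΔt = 2.711e-35 J·s

Compare to the minimum allowed value ℏ/2:
ℏ/2 = 5.273e-35 J·s

Since ΔEΔt = 2.711e-35 J·s < 5.273e-35 J·s = ℏ/2,
this violates the uncertainty relation.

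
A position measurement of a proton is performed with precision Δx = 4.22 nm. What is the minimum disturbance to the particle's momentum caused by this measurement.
1.249 × 10^-26 kg·m/s

The uncertainty principle implies that measuring position disturbs momentum:
ΔxΔp ≥ ℏ/2

When we measure position with precision Δx, we necessarily introduce a momentum uncertainty:
Δp ≥ ℏ/(2Δx)
Δp_min = (1.055e-34 J·s) / (2 × 4.220e-09 m)
Δp_min = 1.249e-26 kg·m/s

The more precisely we measure position, the greater the momentum disturbance.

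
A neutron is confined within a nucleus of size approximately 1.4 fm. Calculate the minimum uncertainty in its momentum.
3.766 × 10^-20 kg·m/s

Using the Heisenberg uncertainty principle:
ΔxΔp ≥ ℏ/2

With Δx ≈ L = 1.400e-15 m (the confinement size):
Δp_min = ℏ/(2Δx)
Δp_min = (1.055e-34 J·s) / (2 × 1.400e-15 m)
Δp_min = 3.766e-20 kg·m/s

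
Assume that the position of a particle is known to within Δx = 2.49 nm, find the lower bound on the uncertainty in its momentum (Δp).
2.118 × 10^-26 kg·m/s

Using the Heisenberg uncertainty principle:
ΔxΔp ≥ ℏ/2

The minimum uncertainty in momentum is:
Δp_min = ℏ/(2Δx)
Δp_min = (1.055e-34 J·s) / (2 × 2.490e-09 m)
Δp_min = 2.118e-26 kg·m/s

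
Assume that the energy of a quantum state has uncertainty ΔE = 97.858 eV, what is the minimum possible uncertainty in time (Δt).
3.363 as

Using the energy-time uncertainty principle:
ΔEΔt ≥ ℏ/2

The minimum uncertainty in time is:
Δt_min = ℏ/(2ΔE)
Δt_min = (1.055e-34 J·s) / (2 × 1.568e-17 J)
Δt_min = 3.363e-18 s = 3.363 as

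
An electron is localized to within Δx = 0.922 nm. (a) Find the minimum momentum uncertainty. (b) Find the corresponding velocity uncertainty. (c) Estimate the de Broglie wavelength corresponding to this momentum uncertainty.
(a) Δp_min = 5.719 × 10^-26 kg·m/s
(b) Δv_min = 62.781 km/s
(c) λ_dB = 11.586 nm

Step-by-step:

(a) From the uncertainty principle:
Δp_min = ℏ/(2Δx) = (1.055e-34 J·s)/(2 × 9.220e-10 m) = 5.719e-26 kg·m/s

(b) The velocity uncertainty:
Δv = Δp/m = (5.719e-26 kg·m/s)/(9.109e-31 kg) = 6.278e+04 m/s = 62.781 km/s

(c) The de Broglie wavelength for this momentum:
λ = h/p = (6.626e-34 J·s)/(5.719e-26 kg·m/s) = 1.159e-08 m = 11.586 nm

Note: The de Broglie wavelength is comparable to the localization size, as expected from wave-particle duality.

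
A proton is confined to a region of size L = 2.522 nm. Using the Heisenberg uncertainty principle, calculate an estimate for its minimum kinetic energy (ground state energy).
815.575 neV

Using the uncertainty principle to estimate ground state energy:

1. The position uncertainty is approximately the confinement size:
   Δx ≈ L = 2.522e-09 m

2. From ΔxΔp ≥ ℏ/2, the minimum momentum uncertainty is:
   Δp ≈ ℏ/(2L) = 2.091e-26 kg·m/s

3. The kinetic energy is approximately:
   KE ≈ (Δp)²/(2m) = (2.091e-26)²/(2 × 1.673e-27 kg)
   KE ≈ 1.307e-25 J = 815.575 neV

This is an order-of-magnitude estimate of the ground state energy.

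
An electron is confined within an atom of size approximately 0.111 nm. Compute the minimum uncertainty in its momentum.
4.750 × 10^-25 kg·m/s

Using the Heisenberg uncertainty principle:
ΔxΔp ≥ ℏ/2

With Δx ≈ L = 1.110e-10 m (the confinement size):
Δp_min = ℏ/(2Δx)
Δp_min = (1.055e-34 J·s) / (2 × 1.110e-10 m)
Δp_min = 4.750e-25 kg·m/s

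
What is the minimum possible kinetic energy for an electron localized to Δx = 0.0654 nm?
2.227 eV

Localizing a particle requires giving it sufficient momentum uncertainty:

1. From uncertainty principle: Δp ≥ ℏ/(2Δx)
   Δp_min = (1.055e-34 J·s) / (2 × 6.540e-11 m)
   Δp_min = 8.062e-25 kg·m/s

2. This momentum uncertainty corresponds to kinetic energy:
   KE ≈ (Δp)²/(2m) = (8.062e-25)²/(2 × 9.109e-31 kg)
   KE = 3.568e-19 J = 2.227 eV

Tighter localization requires more energy.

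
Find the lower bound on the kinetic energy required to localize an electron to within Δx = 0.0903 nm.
1.168 eV

Localizing a particle requires giving it sufficient momentum uncertainty:

1. From uncertainty principle: Δp ≥ ℏ/(2Δx)
   Δp_min = (1.055e-34 J·s) / (2 × 9.030e-11 m)
   Δp_min = 5.839e-25 kg·m/s

2. This momentum uncertainty corresponds to kinetic energy:
   KE ≈ (Δp)²/(2m) = (5.839e-25)²/(2 × 9.109e-31 kg)
   KE = 1.872e-19 J = 1.168 eV

Tighter localization requires more energy.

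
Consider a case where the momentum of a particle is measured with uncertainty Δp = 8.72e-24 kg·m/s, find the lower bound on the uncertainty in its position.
6.047 pm

Using the Heisenberg uncertainty principle:
ΔxΔp ≥ ℏ/2

The minimum uncertainty in position is:
Δx_min = ℏ/(2Δp)
Δx_min = (1.055e-34 J·s) / (2 × 8.720e-24 kg·m/s)
Δx_min = 6.047e-12 m = 6.047 pm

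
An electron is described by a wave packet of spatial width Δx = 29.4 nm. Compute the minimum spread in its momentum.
1.793 × 10^-27 kg·m/s

For a wave packet, the spatial width Δx and momentum spread Δp are related by the uncertainty principle:
ΔxΔp ≥ ℏ/2

The minimum momentum spread is:
Δp_min = ℏ/(2Δx)
Δp_min = (1.055e-34 J·s) / (2 × 2.940e-08 m)
Δp_min = 1.793e-27 kg·m/s

A wave packet cannot have both a well-defined position and well-defined momentum.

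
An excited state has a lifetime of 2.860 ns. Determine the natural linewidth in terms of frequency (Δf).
27.824 MHz

Using the energy-time uncertainty principle and E = hf:
ΔEΔt ≥ ℏ/2
hΔf·Δt ≥ ℏ/2

The minimum frequency uncertainty is:
Δf = ℏ/(2hτ) = 1/(4πτ)
Δf = 1/(4π × 2.860e-09 s)
Δf = 2.782e+07 Hz = 27.824 MHz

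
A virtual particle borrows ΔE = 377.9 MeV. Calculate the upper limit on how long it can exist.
8.709 × 10^-25 s

Using the energy-time uncertainty principle:
ΔEΔt ≥ ℏ/2

For a virtual particle borrowing energy ΔE, the maximum lifetime is:
Δt_max = ℏ/(2ΔE)

Converting energy:
ΔE = 377.9 MeV = 6.055e-11 J

Δt_max = (1.055e-34 J·s) / (2 × 6.055e-11 J)
Δt_max = 8.709e-25 s = 8.709 × 10^-25 s

Virtual particles with higher borrowed energy exist for shorter times.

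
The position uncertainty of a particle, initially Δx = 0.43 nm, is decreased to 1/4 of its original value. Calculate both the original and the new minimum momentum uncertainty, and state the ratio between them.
Original Δp_min = 1.226 × 10^-25 kg·m/s; new Δp'_min = 4.905 × 10^-25 kg·m/s; ratio Δp'_min/Δp_min = 4.

From the uncertainty principle ΔxΔp ≥ ℏ/2, the minimum momentum uncertainty is Δp_min = ℏ/(2Δx).

Original (Δx = 0.43 nm = 4.300e-10 m):
Δp_min = (1.055e-34 J·s)/(2 × 4.300e-10 m) = 1.226e-25 kg·m/s

When Δx → (1/4)Δx:
Δp'_min = ℏ/(2 × (1/4)Δx) = 4 × ℏ/(2Δx) = 4 × Δp_min
Δp'_min = 4 × 1.226e-25 kg·m/s = 4.905e-25 kg·m/s

Since Δp_min ∝ 1/Δx, when Δx is decreased to 1/4 of its original value, Δp_min increases to 4 times its original value.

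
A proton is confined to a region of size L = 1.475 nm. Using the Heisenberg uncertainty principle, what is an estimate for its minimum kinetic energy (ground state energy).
2.384 μeV

Using the uncertainty principle to estimate ground state energy:

1. The position uncertainty is approximately the confinement size:
   Δx ≈ L = 1.475e-09 m

2. From ΔxΔp ≥ ℏ/2, the minimum momentum uncertainty is:
   Δp ≈ ℏ/(2L) = 3.575e-26 kg·m/s

3. The kinetic energy is approximately:
   KE ≈ (Δp)²/(2m) = (3.575e-26)²/(2 × 1.673e-27 kg)
   KE ≈ 3.820e-25 J = 2.384 μeV

This is an order-of-magnitude estimate of the ground state energy.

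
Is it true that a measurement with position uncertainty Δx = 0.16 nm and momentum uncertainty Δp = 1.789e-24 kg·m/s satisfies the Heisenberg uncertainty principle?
Yes, it satisfies the uncertainty principle.

Calculate the product ΔxΔp:
ΔxΔp = (1.600e-10 m) × (1.789e-24 kg·m/s)
ΔxΔp = 2.862e-34 J·s

Compare to the minimum allowed value ℏ/2:
ℏ/2 = 5.273e-35 J·s

Since ΔxΔp = 2.862e-34 J·s ≥ 5.273e-35 J·s = ℏ/2,
the measurement satisfies the uncertainty principle.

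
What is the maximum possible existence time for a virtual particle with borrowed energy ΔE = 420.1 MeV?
7.834 × 10^-25 s

Using the energy-time uncertainty principle:
ΔEΔt ≥ ℏ/2

For a virtual particle borrowing energy ΔE, the maximum lifetime is:
Δt_max = ℏ/(2ΔE)

Converting energy:
ΔE = 420.1 MeV = 6.731e-11 J

Δt_max = (1.055e-34 J·s) / (2 × 6.731e-11 J)
Δt_max = 7.834e-25 s = 7.834 × 10^-25 s

Virtual particles with higher borrowed energy exist for shorter times.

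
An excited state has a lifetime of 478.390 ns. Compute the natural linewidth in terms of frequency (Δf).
166.344 kHz

Using the energy-time uncertainty principle and E = hf:
ΔEΔt ≥ ℏ/2
hΔf·Δt ≥ ℏ/2

The minimum frequency uncertainty is:
Δf = ℏ/(2hτ) = 1/(4πτ)
Δf = 1/(4π × 4.784e-07 s)
Δf = 1.663e+05 Hz = 166.344 kHz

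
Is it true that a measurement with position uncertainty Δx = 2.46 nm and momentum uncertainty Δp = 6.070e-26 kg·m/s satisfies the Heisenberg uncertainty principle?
Yes, it satisfies the uncertainty principle.

Calculate the product ΔxΔp:
ΔxΔp = (2.460e-09 m) × (6.070e-26 kg·m/s)
ΔxΔp = 1.493e-34 J·s

Compare to the minimum allowed value ℏ/2:
ℏ/2 = 5.273e-35 J·s

Since ΔxΔp = 1.493e-34 J·s ≥ 5.273e-35 J·s = ℏ/2,
the measurement satisfies the uncertainty principle.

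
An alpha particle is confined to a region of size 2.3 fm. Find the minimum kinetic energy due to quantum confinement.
246.845 keV

Using the uncertainty principle:

1. Position uncertainty: Δx ≈ 2.300e-15 m
2. Minimum momentum uncertainty: Δp = ℏ/(2Δx) = 2.293e-20 kg·m/s
3. Minimum kinetic energy:
   KE = (Δp)²/(2m) = (2.293e-20)²/(2 × 6.645e-27 kg)
   KE = 3.955e-14 J = 246.845 keV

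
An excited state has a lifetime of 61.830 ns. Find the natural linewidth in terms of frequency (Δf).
1.287 MHz

Using the energy-time uncertainty principle and E = hf:
ΔEΔt ≥ ℏ/2
hΔf·Δt ≥ ℏ/2

The minimum frequency uncertainty is:
Δf = ℏ/(2hτ) = 1/(4πτ)
Δf = 1/(4π × 6.183e-08 s)
Δf = 1.287e+06 Hz = 1.287 MHz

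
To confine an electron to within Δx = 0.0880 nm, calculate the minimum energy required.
1.230 eV

Localizing a particle requires giving it sufficient momentum uncertainty:

1. From uncertainty principle: Δp ≥ ℏ/(2Δx)
   Δp_min = (1.055e-34 J·s) / (2 × 8.800e-11 m)
   Δp_min = 5.992e-25 kg·m/s

2. This momentum uncertainty corresponds to kinetic energy:
   KE ≈ (Δp)²/(2m) = (5.992e-25)²/(2 × 9.109e-31 kg)
   KE = 1.971e-19 J = 1.230 eV

Tighter localization requires more energy.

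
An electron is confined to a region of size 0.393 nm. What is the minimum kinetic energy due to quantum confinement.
61.671 meV

Using the uncertainty principle:

1. Position uncertainty: Δx ≈ 3.930e-10 m
2. Minimum momentum uncertainty: Δp = ℏ/(2Δx) = 1.342e-25 kg·m/s
3. Minimum kinetic energy:
   KE = (Δp)²/(2m) = (1.342e-25)²/(2 × 9.109e-31 kg)
   KE = 9.881e-21 J = 61.671 meV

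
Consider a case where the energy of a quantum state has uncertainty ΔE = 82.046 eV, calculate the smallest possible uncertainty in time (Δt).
4.011 as

Using the energy-time uncertainty principle:
ΔEΔt ≥ ℏ/2

The minimum uncertainty in time is:
Δt_min = ℏ/(2ΔE)
Δt_min = (1.055e-34 J·s) / (2 × 1.315e-17 J)
Δt_min = 4.011e-18 s = 4.011 as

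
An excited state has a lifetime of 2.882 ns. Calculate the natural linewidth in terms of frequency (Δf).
27.612 MHz

Using the energy-time uncertainty principle and E = hf:
ΔEΔt ≥ ℏ/2
hΔf·Δt ≥ ℏ/2

The minimum frequency uncertainty is:
Δf = ℏ/(2hτ) = 1/(4πτ)
Δf = 1/(4π × 2.882e-09 s)
Δf = 2.761e+07 Hz = 27.612 MHz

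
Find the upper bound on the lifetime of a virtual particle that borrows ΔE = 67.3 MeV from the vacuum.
4.890 ys

Using the energy-time uncertainty principle:
ΔEΔt ≥ ℏ/2

For a virtual particle borrowing energy ΔE, the maximum lifetime is:
Δt_max = ℏ/(2ΔE)

Converting energy:
ΔE = 67.3 MeV = 1.078e-11 J

Δt_max = (1.055e-34 J·s) / (2 × 1.078e-11 J)
Δt_max = 4.890e-24 s = 4.890 ys

Virtual particles with higher borrowed energy exist for shorter times.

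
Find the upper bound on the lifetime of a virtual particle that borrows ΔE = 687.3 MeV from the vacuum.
4.788 × 10^-25 s

Using the energy-time uncertainty principle:
ΔEΔt ≥ ℏ/2

For a virtual particle borrowing energy ΔE, the maximum lifetime is:
Δt_max = ℏ/(2ΔE)

Converting energy:
ΔE = 687.3 MeV = 1.101e-10 J

Δt_max = (1.055e-34 J·s) / (2 × 1.101e-10 J)
Δt_max = 4.788e-25 s = 4.788 × 10^-25 s

Virtual particles with higher borrowed energy exist for shorter times.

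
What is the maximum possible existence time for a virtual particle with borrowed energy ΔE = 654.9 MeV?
5.025 × 10^-25 s

Using the energy-time uncertainty principle:
ΔEΔt ≥ ℏ/2

For a virtual particle borrowing energy ΔE, the maximum lifetime is:
Δt_max = ℏ/(2ΔE)

Converting energy:
ΔE = 654.9 MeV = 1.049e-10 J

Δt_max = (1.055e-34 J·s) / (2 × 1.049e-10 J)
Δt_max = 5.025e-25 s = 5.025 × 10^-25 s

Virtual particles with higher borrowed energy exist for shorter times.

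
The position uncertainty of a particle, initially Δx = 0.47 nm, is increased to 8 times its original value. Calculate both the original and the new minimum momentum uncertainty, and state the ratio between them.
Original Δp_min = 1.122 × 10^-25 kg·m/s; new Δp'_min = 1.402 × 10^-26 kg·m/s; ratio Δp'_min/Δp_min = 1/8.

From the uncertainty principle ΔxΔp ≥ ℏ/2, the minimum momentum uncertainty is Δp_min = ℏ/(2Δx).

Original (Δx = 0.47 nm = 4.700e-10 m):
Δp_min = (1.055e-34 J·s)/(2 × 4.700e-10 m) = 1.122e-25 kg·m/s

When Δx → 8Δx:
Δp'_min = ℏ/(2 × 8Δx) = (1/8) × ℏ/(2Δx) = (1/8) × Δp_min
Δp'_min = 1/8 × 1.122e-25 kg·m/s = 1.402e-26 kg·m/s

Since Δp_min ∝ 1/Δx, when Δx is increased to 8 times its original value, Δp_min decreases to 1/8 of its original value.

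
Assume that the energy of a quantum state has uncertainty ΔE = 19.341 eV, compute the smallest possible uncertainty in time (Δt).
17.016 as

Using the energy-time uncertainty principle:
ΔEΔt ≥ ℏ/2

The minimum uncertainty in time is:
Δt_min = ℏ/(2ΔE)
Δt_min = (1.055e-34 J·s) / (2 × 3.099e-18 J)
Δt_min = 1.702e-17 s = 17.016 as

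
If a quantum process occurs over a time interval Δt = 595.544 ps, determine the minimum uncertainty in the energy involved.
552.614 neV

Using the energy-time uncertainty principle:
ΔEΔt ≥ ℏ/2

The minimum uncertainty in energy is:
ΔE_min = ℏ/(2Δt)
ΔE_min = (1.055e-34 J·s) / (2 × 5.955e-10 s)
ΔE_min = 8.854e-26 J = 552.614 neV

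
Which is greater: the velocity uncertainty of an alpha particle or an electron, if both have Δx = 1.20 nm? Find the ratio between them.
The electron has the larger minimum velocity uncertainty, by a ratio of 7294.3.

For both particles, Δp_min = ℏ/(2Δx) = 4.394e-26 kg·m/s (same for both).

The velocity uncertainty is Δv = Δp/m:
- alpha particle: Δv = 4.394e-26 / 6.645e-27 = 6.613e+00 m/s = 6.613 m/s
- electron: Δv = 4.394e-26 / 9.109e-31 = 4.824e+04 m/s = 48.237 km/s

Ratio: 4.824e+04 / 6.613e+00 = 7294.3

The lighter particle has larger velocity uncertainty because Δv ∝ 1/m.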